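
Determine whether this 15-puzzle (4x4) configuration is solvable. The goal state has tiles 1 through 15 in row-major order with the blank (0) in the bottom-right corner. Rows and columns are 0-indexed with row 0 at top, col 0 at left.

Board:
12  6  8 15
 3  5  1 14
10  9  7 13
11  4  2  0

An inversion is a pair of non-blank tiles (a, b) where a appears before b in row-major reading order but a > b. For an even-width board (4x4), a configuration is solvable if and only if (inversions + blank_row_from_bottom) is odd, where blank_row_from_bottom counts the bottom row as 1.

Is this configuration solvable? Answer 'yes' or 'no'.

Answer: yes

Derivation:
Inversions: 60
Blank is in row 3 (0-indexed from top), which is row 1 counting from the bottom (bottom = 1).
60 + 1 = 61, which is odd, so the puzzle is solvable.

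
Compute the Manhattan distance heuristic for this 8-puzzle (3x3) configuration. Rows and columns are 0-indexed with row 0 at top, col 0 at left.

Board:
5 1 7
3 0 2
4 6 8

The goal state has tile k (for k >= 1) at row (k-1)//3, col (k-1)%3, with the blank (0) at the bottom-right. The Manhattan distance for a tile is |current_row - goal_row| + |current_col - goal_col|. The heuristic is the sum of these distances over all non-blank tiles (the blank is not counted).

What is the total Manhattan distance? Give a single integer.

Answer: 16

Derivation:
Tile 5: at (0,0), goal (1,1), distance |0-1|+|0-1| = 2
Tile 1: at (0,1), goal (0,0), distance |0-0|+|1-0| = 1
Tile 7: at (0,2), goal (2,0), distance |0-2|+|2-0| = 4
Tile 3: at (1,0), goal (0,2), distance |1-0|+|0-2| = 3
Tile 2: at (1,2), goal (0,1), distance |1-0|+|2-1| = 2
Tile 4: at (2,0), goal (1,0), distance |2-1|+|0-0| = 1
Tile 6: at (2,1), goal (1,2), distance |2-1|+|1-2| = 2
Tile 8: at (2,2), goal (2,1), distance |2-2|+|2-1| = 1
Sum: 2 + 1 + 4 + 3 + 2 + 1 + 2 + 1 = 16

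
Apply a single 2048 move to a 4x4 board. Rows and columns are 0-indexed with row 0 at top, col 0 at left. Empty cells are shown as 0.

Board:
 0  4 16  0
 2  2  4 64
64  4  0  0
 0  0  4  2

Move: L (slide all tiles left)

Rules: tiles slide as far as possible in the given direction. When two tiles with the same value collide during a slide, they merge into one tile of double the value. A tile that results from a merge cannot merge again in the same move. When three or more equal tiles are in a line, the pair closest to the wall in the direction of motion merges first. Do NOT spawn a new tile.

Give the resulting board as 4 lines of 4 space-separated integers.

Answer:  4 16  0  0
 4  4 64  0
64  4  0  0
 4  2  0  0

Derivation:
Slide left:
row 0: [0, 4, 16, 0] -> [4, 16, 0, 0]
row 1: [2, 2, 4, 64] -> [4, 4, 64, 0]
row 2: [64, 4, 0, 0] -> [64, 4, 0, 0]
row 3: [0, 0, 4, 2] -> [4, 2, 0, 0]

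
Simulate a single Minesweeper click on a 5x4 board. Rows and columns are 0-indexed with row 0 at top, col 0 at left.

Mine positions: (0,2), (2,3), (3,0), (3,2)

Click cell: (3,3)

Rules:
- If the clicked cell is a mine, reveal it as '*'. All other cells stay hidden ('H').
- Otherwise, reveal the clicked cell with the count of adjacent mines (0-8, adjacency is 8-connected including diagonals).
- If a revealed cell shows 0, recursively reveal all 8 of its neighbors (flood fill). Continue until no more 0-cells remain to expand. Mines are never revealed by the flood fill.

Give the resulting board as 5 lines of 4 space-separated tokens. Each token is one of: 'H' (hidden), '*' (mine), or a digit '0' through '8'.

H H H H
H H H H
H H H H
H H H 2
H H H H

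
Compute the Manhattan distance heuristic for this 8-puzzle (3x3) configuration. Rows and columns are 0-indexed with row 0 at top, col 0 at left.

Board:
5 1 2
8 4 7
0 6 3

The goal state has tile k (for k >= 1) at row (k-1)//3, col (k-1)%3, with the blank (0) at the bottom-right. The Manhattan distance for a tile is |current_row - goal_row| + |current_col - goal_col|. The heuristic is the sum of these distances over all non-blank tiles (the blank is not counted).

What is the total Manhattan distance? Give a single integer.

Tile 5: (0,0)->(1,1) = 2
Tile 1: (0,1)->(0,0) = 1
Tile 2: (0,2)->(0,1) = 1
Tile 8: (1,0)->(2,1) = 2
Tile 4: (1,1)->(1,0) = 1
Tile 7: (1,2)->(2,0) = 3
Tile 6: (2,1)->(1,2) = 2
Tile 3: (2,2)->(0,2) = 2
Sum: 2 + 1 + 1 + 2 + 1 + 3 + 2 + 2 = 14

Answer: 14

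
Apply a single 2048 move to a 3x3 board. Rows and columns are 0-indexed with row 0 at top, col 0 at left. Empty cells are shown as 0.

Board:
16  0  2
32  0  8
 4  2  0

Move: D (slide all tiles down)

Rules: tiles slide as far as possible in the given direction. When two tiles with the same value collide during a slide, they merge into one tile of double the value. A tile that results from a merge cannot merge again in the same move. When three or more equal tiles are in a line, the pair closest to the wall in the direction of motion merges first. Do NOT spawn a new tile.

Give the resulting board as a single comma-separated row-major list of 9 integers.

Answer: 16, 0, 0, 32, 0, 2, 4, 2, 8

Derivation:
Slide down:
col 0: [16, 32, 4] -> [16, 32, 4]
col 1: [0, 0, 2] -> [0, 0, 2]
col 2: [2, 8, 0] -> [0, 2, 8]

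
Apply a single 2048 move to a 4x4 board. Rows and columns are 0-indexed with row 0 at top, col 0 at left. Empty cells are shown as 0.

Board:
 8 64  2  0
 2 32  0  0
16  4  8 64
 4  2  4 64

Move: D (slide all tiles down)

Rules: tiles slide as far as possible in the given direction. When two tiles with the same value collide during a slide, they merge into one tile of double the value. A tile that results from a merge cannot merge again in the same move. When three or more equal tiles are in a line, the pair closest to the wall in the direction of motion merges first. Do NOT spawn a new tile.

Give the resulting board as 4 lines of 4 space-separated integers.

Answer:   8  64   0   0
  2  32   2   0
 16   4   8   0
  4   2   4 128

Derivation:
Slide down:
col 0: [8, 2, 16, 4] -> [8, 2, 16, 4]
col 1: [64, 32, 4, 2] -> [64, 32, 4, 2]
col 2: [2, 0, 8, 4] -> [0, 2, 8, 4]
col 3: [0, 0, 64, 64] -> [0, 0, 0, 128]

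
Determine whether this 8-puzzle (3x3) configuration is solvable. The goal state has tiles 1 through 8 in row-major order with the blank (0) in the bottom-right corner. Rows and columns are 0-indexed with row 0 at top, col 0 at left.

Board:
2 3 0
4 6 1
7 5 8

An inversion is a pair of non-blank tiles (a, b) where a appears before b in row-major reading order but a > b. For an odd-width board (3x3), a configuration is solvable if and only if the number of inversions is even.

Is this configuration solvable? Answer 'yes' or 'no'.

Answer: yes

Derivation:
Inversions (pairs i<j in row-major order where tile[i] > tile[j] > 0): 6
6 is even, so the puzzle is solvable.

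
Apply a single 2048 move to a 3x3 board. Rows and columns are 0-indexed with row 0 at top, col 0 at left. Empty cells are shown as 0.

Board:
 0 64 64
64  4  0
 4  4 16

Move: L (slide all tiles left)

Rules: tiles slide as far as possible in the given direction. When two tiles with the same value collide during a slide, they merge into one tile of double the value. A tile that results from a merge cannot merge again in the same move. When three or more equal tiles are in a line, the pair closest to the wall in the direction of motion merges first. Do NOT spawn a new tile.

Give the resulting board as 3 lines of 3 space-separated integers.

Slide left:
row 0: [0, 64, 64] -> [128, 0, 0]
row 1: [64, 4, 0] -> [64, 4, 0]
row 2: [4, 4, 16] -> [8, 16, 0]

Answer: 128   0   0
 64   4   0
  8  16   0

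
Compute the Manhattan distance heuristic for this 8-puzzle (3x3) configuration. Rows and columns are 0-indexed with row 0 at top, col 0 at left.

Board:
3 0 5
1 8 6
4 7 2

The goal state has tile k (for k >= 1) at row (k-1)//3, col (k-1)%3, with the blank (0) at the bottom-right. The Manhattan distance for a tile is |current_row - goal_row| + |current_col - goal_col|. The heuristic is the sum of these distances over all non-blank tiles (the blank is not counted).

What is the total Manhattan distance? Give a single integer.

Tile 3: at (0,0), goal (0,2), distance |0-0|+|0-2| = 2
Tile 5: at (0,2), goal (1,1), distance |0-1|+|2-1| = 2
Tile 1: at (1,0), goal (0,0), distance |1-0|+|0-0| = 1
Tile 8: at (1,1), goal (2,1), distance |1-2|+|1-1| = 1
Tile 6: at (1,2), goal (1,2), distance |1-1|+|2-2| = 0
Tile 4: at (2,0), goal (1,0), distance |2-1|+|0-0| = 1
Tile 7: at (2,1), goal (2,0), distance |2-2|+|1-0| = 1
Tile 2: at (2,2), goal (0,1), distance |2-0|+|2-1| = 3
Sum: 2 + 2 + 1 + 1 + 0 + 1 + 1 + 3 = 11

Answer: 11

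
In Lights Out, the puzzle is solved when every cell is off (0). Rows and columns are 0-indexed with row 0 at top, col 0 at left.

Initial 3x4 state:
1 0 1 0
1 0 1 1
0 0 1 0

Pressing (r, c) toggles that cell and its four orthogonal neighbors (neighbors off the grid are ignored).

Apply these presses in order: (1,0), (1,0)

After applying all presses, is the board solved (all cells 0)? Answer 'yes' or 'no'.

After press 1 at (1,0):
0 0 1 0
0 1 1 1
1 0 1 0

After press 2 at (1,0):
1 0 1 0
1 0 1 1
0 0 1 0

Lights still on: 6

Answer: no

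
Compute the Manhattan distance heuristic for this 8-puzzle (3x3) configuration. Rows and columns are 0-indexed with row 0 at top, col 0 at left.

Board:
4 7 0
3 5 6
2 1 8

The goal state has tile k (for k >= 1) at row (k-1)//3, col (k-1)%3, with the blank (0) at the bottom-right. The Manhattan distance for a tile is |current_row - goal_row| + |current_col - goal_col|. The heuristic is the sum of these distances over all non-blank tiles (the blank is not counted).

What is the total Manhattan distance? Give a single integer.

Tile 4: at (0,0), goal (1,0), distance |0-1|+|0-0| = 1
Tile 7: at (0,1), goal (2,0), distance |0-2|+|1-0| = 3
Tile 3: at (1,0), goal (0,2), distance |1-0|+|0-2| = 3
Tile 5: at (1,1), goal (1,1), distance |1-1|+|1-1| = 0
Tile 6: at (1,2), goal (1,2), distance |1-1|+|2-2| = 0
Tile 2: at (2,0), goal (0,1), distance |2-0|+|0-1| = 3
Tile 1: at (2,1), goal (0,0), distance |2-0|+|1-0| = 3
Tile 8: at (2,2), goal (2,1), distance |2-2|+|2-1| = 1
Sum: 1 + 3 + 3 + 0 + 0 + 3 + 3 + 1 = 14

Answer: 14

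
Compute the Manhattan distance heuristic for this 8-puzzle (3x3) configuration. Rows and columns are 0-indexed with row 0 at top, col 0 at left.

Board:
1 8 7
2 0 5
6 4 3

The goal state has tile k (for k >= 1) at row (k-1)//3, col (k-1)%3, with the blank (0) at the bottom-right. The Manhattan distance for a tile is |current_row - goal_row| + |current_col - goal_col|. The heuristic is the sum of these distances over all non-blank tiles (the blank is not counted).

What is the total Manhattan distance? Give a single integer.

Answer: 16

Derivation:
Tile 1: (0,0)->(0,0) = 0
Tile 8: (0,1)->(2,1) = 2
Tile 7: (0,2)->(2,0) = 4
Tile 2: (1,0)->(0,1) = 2
Tile 5: (1,2)->(1,1) = 1
Tile 6: (2,0)->(1,2) = 3
Tile 4: (2,1)->(1,0) = 2
Tile 3: (2,2)->(0,2) = 2
Sum: 0 + 2 + 4 + 2 + 1 + 3 + 2 + 2 = 16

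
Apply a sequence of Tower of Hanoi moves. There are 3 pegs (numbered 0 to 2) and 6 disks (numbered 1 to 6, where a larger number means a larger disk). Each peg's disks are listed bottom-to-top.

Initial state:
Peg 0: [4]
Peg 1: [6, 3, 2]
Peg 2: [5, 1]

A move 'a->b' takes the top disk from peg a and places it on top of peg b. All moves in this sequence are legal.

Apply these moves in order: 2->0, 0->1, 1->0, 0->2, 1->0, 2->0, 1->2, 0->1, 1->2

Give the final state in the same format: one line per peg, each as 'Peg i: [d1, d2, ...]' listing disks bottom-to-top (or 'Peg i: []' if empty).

After move 1 (2->0):
Peg 0: [4, 1]
Peg 1: [6, 3, 2]
Peg 2: [5]

After move 2 (0->1):
Peg 0: [4]
Peg 1: [6, 3, 2, 1]
Peg 2: [5]

After move 3 (1->0):
Peg 0: [4, 1]
Peg 1: [6, 3, 2]
Peg 2: [5]

After move 4 (0->2):
Peg 0: [4]
Peg 1: [6, 3, 2]
Peg 2: [5, 1]

After move 5 (1->0):
Peg 0: [4, 2]
Peg 1: [6, 3]
Peg 2: [5, 1]

After move 6 (2->0):
Peg 0: [4, 2, 1]
Peg 1: [6, 3]
Peg 2: [5]

After move 7 (1->2):
Peg 0: [4, 2, 1]
Peg 1: [6]
Peg 2: [5, 3]

After move 8 (0->1):
Peg 0: [4, 2]
Peg 1: [6, 1]
Peg 2: [5, 3]

After move 9 (1->2):
Peg 0: [4, 2]
Peg 1: [6]
Peg 2: [5, 3, 1]

Answer: Peg 0: [4, 2]
Peg 1: [6]
Peg 2: [5, 3, 1]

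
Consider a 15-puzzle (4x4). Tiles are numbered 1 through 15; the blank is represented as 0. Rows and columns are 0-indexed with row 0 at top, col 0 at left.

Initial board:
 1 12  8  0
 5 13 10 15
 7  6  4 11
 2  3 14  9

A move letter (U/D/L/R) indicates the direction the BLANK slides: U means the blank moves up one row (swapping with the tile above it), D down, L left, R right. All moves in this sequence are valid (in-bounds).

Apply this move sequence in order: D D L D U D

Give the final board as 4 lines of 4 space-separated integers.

Answer:  1 12  8 15
 5 13 10 11
 7  6 14  4
 2  3  0  9

Derivation:
After move 1 (D):
 1 12  8 15
 5 13 10  0
 7  6  4 11
 2  3 14  9

After move 2 (D):
 1 12  8 15
 5 13 10 11
 7  6  4  0
 2  3 14  9

After move 3 (L):
 1 12  8 15
 5 13 10 11
 7  6  0  4
 2  3 14  9

After move 4 (D):
 1 12  8 15
 5 13 10 11
 7  6 14  4
 2  3  0  9

After move 5 (U):
 1 12  8 15
 5 13 10 11
 7  6  0  4
 2  3 14  9

After move 6 (D):
 1 12  8 15
 5 13 10 11
 7  6 14  4
 2  3  0  9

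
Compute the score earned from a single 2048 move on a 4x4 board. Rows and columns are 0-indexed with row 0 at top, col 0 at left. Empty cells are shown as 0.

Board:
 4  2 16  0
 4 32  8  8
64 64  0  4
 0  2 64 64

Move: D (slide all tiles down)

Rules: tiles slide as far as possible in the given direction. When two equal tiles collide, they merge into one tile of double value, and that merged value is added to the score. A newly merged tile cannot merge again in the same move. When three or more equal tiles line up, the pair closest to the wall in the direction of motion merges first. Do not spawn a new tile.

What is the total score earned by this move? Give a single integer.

Answer: 8

Derivation:
Slide down:
col 0: [4, 4, 64, 0] -> [0, 0, 8, 64]  score +8 (running 8)
col 1: [2, 32, 64, 2] -> [2, 32, 64, 2]  score +0 (running 8)
col 2: [16, 8, 0, 64] -> [0, 16, 8, 64]  score +0 (running 8)
col 3: [0, 8, 4, 64] -> [0, 8, 4, 64]  score +0 (running 8)
Board after move:
 0  2  0  0
 0 32 16  8
 8 64  8  4
64  2 64 64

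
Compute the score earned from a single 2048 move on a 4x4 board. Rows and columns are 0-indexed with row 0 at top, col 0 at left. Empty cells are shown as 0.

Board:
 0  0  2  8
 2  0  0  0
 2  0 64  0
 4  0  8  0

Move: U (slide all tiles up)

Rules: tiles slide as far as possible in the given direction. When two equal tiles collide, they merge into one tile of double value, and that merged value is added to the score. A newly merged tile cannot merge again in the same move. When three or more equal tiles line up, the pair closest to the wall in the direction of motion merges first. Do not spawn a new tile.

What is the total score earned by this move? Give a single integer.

Answer: 4

Derivation:
Slide up:
col 0: [0, 2, 2, 4] -> [4, 4, 0, 0]  score +4 (running 4)
col 1: [0, 0, 0, 0] -> [0, 0, 0, 0]  score +0 (running 4)
col 2: [2, 0, 64, 8] -> [2, 64, 8, 0]  score +0 (running 4)
col 3: [8, 0, 0, 0] -> [8, 0, 0, 0]  score +0 (running 4)
Board after move:
 4  0  2  8
 4  0 64  0
 0  0  8  0
 0  0  0  0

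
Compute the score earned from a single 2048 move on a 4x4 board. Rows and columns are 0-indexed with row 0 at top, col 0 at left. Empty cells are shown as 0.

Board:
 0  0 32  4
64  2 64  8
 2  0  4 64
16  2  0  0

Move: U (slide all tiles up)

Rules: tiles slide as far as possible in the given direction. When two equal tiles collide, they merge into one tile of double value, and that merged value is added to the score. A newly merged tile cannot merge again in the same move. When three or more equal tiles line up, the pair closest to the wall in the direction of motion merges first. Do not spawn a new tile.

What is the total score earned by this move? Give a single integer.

Answer: 4

Derivation:
Slide up:
col 0: [0, 64, 2, 16] -> [64, 2, 16, 0]  score +0 (running 0)
col 1: [0, 2, 0, 2] -> [4, 0, 0, 0]  score +4 (running 4)
col 2: [32, 64, 4, 0] -> [32, 64, 4, 0]  score +0 (running 4)
col 3: [4, 8, 64, 0] -> [4, 8, 64, 0]  score +0 (running 4)
Board after move:
64  4 32  4
 2  0 64  8
16  0  4 64
 0  0  0  0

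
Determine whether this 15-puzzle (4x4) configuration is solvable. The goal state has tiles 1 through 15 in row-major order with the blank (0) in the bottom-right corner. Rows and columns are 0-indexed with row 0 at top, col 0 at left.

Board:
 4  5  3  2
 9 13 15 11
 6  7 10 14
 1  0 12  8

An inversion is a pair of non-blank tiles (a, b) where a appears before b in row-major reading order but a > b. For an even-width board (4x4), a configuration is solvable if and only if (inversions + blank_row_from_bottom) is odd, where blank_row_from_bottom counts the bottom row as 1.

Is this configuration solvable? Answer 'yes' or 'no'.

Answer: no

Derivation:
Inversions: 41
Blank is in row 3 (0-indexed from top), which is row 1 counting from the bottom (bottom = 1).
41 + 1 = 42, which is even, so the puzzle is not solvable.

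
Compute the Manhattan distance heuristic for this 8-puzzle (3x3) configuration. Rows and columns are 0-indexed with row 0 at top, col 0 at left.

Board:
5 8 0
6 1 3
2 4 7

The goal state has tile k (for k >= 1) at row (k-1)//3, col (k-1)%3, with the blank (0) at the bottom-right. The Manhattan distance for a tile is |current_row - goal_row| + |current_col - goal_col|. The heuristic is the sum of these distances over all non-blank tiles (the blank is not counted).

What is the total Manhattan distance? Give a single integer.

Tile 5: (0,0)->(1,1) = 2
Tile 8: (0,1)->(2,1) = 2
Tile 6: (1,0)->(1,2) = 2
Tile 1: (1,1)->(0,0) = 2
Tile 3: (1,2)->(0,2) = 1
Tile 2: (2,0)->(0,1) = 3
Tile 4: (2,1)->(1,0) = 2
Tile 7: (2,2)->(2,0) = 2
Sum: 2 + 2 + 2 + 2 + 1 + 3 + 2 + 2 = 16

Answer: 16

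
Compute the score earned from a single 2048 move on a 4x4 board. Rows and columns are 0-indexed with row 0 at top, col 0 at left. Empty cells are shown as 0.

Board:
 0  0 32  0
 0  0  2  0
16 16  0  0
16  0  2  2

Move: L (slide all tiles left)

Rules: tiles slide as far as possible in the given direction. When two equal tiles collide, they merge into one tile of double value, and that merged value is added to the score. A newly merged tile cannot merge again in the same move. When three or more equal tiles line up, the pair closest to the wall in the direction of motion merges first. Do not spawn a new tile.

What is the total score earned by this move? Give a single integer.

Slide left:
row 0: [0, 0, 32, 0] -> [32, 0, 0, 0]  score +0 (running 0)
row 1: [0, 0, 2, 0] -> [2, 0, 0, 0]  score +0 (running 0)
row 2: [16, 16, 0, 0] -> [32, 0, 0, 0]  score +32 (running 32)
row 3: [16, 0, 2, 2] -> [16, 4, 0, 0]  score +4 (running 36)
Board after move:
32  0  0  0
 2  0  0  0
32  0  0  0
16  4  0  0

Answer: 36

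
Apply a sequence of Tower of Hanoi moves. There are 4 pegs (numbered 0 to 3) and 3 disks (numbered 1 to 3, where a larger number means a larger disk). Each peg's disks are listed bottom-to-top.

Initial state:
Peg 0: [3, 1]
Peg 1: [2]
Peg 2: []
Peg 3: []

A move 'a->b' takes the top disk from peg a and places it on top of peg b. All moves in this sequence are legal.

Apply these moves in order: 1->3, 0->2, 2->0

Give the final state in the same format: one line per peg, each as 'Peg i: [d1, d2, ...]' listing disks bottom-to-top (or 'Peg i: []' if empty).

Answer: Peg 0: [3, 1]
Peg 1: []
Peg 2: []
Peg 3: [2]

Derivation:
After move 1 (1->3):
Peg 0: [3, 1]
Peg 1: []
Peg 2: []
Peg 3: [2]

After move 2 (0->2):
Peg 0: [3]
Peg 1: []
Peg 2: [1]
Peg 3: [2]

After move 3 (2->0):
Peg 0: [3, 1]
Peg 1: []
Peg 2: []
Peg 3: [2]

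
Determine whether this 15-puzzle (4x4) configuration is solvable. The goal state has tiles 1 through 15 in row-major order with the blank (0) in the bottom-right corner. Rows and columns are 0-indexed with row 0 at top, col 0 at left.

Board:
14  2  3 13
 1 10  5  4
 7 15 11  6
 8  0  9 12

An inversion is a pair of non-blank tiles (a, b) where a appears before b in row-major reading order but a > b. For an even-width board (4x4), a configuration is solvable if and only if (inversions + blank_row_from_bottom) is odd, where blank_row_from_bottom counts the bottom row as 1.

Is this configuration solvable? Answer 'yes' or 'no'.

Answer: no

Derivation:
Inversions: 41
Blank is in row 3 (0-indexed from top), which is row 1 counting from the bottom (bottom = 1).
41 + 1 = 42, which is even, so the puzzle is not solvable.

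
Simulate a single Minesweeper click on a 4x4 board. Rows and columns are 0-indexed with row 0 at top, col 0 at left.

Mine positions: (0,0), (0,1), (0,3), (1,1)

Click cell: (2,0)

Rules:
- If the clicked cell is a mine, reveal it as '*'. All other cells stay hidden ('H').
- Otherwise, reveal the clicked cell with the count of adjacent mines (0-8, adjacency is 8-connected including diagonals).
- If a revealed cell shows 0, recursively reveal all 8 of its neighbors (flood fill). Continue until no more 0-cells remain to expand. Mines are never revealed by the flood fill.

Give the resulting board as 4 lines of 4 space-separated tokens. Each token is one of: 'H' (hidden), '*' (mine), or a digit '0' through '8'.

H H H H
H H H H
1 H H H
H H H H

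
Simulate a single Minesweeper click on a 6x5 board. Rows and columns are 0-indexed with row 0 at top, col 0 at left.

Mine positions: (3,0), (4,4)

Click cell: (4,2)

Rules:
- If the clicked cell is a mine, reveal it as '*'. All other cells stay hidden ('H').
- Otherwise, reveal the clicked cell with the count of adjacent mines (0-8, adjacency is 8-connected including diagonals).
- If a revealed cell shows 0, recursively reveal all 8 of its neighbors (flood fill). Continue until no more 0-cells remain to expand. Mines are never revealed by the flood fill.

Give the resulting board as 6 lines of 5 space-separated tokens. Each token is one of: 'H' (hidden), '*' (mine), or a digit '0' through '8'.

0 0 0 0 0
0 0 0 0 0
1 1 0 0 0
H 1 0 1 1
1 1 0 1 H
0 0 0 1 H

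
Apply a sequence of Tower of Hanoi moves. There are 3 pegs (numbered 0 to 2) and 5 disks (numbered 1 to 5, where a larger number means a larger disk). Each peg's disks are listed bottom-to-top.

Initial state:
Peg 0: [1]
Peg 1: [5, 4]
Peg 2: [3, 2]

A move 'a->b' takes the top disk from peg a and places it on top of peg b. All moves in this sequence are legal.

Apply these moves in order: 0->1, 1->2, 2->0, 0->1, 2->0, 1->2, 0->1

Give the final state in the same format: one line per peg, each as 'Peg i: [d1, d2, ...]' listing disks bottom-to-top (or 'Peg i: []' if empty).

Answer: Peg 0: []
Peg 1: [5, 4, 2]
Peg 2: [3, 1]

Derivation:
After move 1 (0->1):
Peg 0: []
Peg 1: [5, 4, 1]
Peg 2: [3, 2]

After move 2 (1->2):
Peg 0: []
Peg 1: [5, 4]
Peg 2: [3, 2, 1]

After move 3 (2->0):
Peg 0: [1]
Peg 1: [5, 4]
Peg 2: [3, 2]

After move 4 (0->1):
Peg 0: []
Peg 1: [5, 4, 1]
Peg 2: [3, 2]

After move 5 (2->0):
Peg 0: [2]
Peg 1: [5, 4, 1]
Peg 2: [3]

After move 6 (1->2):
Peg 0: [2]
Peg 1: [5, 4]
Peg 2: [3, 1]

After move 7 (0->1):
Peg 0: []
Peg 1: [5, 4, 2]
Peg 2: [3, 1]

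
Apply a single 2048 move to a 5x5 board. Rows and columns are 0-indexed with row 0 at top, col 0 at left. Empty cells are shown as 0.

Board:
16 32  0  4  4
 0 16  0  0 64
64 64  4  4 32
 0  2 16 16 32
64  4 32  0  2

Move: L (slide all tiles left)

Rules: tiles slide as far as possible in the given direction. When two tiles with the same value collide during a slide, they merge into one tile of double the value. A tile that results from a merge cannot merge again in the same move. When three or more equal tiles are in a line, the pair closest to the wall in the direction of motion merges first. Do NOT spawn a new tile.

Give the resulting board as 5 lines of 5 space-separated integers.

Answer:  16  32   8   0   0
 16  64   0   0   0
128   8  32   0   0
  2  32  32   0   0
 64   4  32   2   0

Derivation:
Slide left:
row 0: [16, 32, 0, 4, 4] -> [16, 32, 8, 0, 0]
row 1: [0, 16, 0, 0, 64] -> [16, 64, 0, 0, 0]
row 2: [64, 64, 4, 4, 32] -> [128, 8, 32, 0, 0]
row 3: [0, 2, 16, 16, 32] -> [2, 32, 32, 0, 0]
row 4: [64, 4, 32, 0, 2] -> [64, 4, 32, 2, 0]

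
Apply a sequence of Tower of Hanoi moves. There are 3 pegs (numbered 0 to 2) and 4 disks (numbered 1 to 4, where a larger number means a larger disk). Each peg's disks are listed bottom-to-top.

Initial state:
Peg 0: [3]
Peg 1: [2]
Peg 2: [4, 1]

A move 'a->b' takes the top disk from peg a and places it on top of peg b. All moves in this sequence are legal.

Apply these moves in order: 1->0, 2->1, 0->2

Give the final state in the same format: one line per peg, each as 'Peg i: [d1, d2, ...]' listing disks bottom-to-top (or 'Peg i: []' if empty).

After move 1 (1->0):
Peg 0: [3, 2]
Peg 1: []
Peg 2: [4, 1]

After move 2 (2->1):
Peg 0: [3, 2]
Peg 1: [1]
Peg 2: [4]

After move 3 (0->2):
Peg 0: [3]
Peg 1: [1]
Peg 2: [4, 2]

Answer: Peg 0: [3]
Peg 1: [1]
Peg 2: [4, 2]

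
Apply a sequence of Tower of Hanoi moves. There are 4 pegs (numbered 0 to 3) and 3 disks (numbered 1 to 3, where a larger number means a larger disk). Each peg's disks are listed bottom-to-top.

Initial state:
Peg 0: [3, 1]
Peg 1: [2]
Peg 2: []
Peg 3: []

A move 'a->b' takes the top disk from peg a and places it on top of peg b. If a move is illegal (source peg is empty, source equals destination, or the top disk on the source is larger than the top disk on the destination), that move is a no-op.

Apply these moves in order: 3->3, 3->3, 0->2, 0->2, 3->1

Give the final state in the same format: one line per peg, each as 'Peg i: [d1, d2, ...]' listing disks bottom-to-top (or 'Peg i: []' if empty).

Answer: Peg 0: [3]
Peg 1: [2]
Peg 2: [1]
Peg 3: []

Derivation:
After move 1 (3->3):
Peg 0: [3, 1]
Peg 1: [2]
Peg 2: []
Peg 3: []

After move 2 (3->3):
Peg 0: [3, 1]
Peg 1: [2]
Peg 2: []
Peg 3: []

After move 3 (0->2):
Peg 0: [3]
Peg 1: [2]
Peg 2: [1]
Peg 3: []

After move 4 (0->2):
Peg 0: [3]
Peg 1: [2]
Peg 2: [1]
Peg 3: []

After move 5 (3->1):
Peg 0: [3]
Peg 1: [2]
Peg 2: [1]
Peg 3: []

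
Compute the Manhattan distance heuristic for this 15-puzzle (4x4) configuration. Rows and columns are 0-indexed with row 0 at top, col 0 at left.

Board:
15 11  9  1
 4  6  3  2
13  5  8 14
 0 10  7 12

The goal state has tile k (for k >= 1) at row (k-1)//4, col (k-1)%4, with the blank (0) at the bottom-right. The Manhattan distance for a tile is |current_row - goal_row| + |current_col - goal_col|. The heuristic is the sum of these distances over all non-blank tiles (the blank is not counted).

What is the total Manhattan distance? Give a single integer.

Answer: 35

Derivation:
Tile 15: (0,0)->(3,2) = 5
Tile 11: (0,1)->(2,2) = 3
Tile 9: (0,2)->(2,0) = 4
Tile 1: (0,3)->(0,0) = 3
Tile 4: (1,0)->(0,3) = 4
Tile 6: (1,1)->(1,1) = 0
Tile 3: (1,2)->(0,2) = 1
Tile 2: (1,3)->(0,1) = 3
Tile 13: (2,0)->(3,0) = 1
Tile 5: (2,1)->(1,0) = 2
Tile 8: (2,2)->(1,3) = 2
Tile 14: (2,3)->(3,1) = 3
Tile 10: (3,1)->(2,1) = 1
Tile 7: (3,2)->(1,2) = 2
Tile 12: (3,3)->(2,3) = 1
Sum: 5 + 3 + 4 + 3 + 4 + 0 + 1 + 3 + 1 + 2 + 2 + 3 + 1 + 2 + 1 = 35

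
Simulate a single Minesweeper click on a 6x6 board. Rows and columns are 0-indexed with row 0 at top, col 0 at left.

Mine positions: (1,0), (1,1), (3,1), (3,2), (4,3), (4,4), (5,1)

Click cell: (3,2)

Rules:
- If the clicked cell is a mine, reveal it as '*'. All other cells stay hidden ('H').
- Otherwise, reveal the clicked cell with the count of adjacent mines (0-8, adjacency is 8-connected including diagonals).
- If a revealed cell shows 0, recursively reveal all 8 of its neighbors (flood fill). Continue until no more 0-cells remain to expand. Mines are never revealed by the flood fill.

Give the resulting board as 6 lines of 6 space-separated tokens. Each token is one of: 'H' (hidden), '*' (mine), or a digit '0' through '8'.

H H H H H H
H H H H H H
H H H H H H
H H * H H H
H H H H H H
H H H H H H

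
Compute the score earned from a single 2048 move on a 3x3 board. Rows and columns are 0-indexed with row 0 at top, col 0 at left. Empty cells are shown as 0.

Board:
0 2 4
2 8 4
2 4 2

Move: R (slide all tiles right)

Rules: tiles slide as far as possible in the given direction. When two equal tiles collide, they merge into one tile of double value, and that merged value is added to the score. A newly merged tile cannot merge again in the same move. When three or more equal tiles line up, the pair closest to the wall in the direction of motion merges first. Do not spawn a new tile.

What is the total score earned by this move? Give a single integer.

Slide right:
row 0: [0, 2, 4] -> [0, 2, 4]  score +0 (running 0)
row 1: [2, 8, 4] -> [2, 8, 4]  score +0 (running 0)
row 2: [2, 4, 2] -> [2, 4, 2]  score +0 (running 0)
Board after move:
0 2 4
2 8 4
2 4 2

Answer: 0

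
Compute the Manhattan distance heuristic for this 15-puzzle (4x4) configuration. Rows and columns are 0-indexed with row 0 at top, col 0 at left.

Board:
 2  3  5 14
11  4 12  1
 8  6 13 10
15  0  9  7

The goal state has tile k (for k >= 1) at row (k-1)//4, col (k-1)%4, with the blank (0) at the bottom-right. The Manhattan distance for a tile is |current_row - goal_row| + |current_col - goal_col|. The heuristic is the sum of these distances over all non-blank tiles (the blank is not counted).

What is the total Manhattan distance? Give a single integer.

Answer: 40

Derivation:
Tile 2: at (0,0), goal (0,1), distance |0-0|+|0-1| = 1
Tile 3: at (0,1), goal (0,2), distance |0-0|+|1-2| = 1
Tile 5: at (0,2), goal (1,0), distance |0-1|+|2-0| = 3
Tile 14: at (0,3), goal (3,1), distance |0-3|+|3-1| = 5
Tile 11: at (1,0), goal (2,2), distance |1-2|+|0-2| = 3
Tile 4: at (1,1), goal (0,3), distance |1-0|+|1-3| = 3
Tile 12: at (1,2), goal (2,3), distance |1-2|+|2-3| = 2
Tile 1: at (1,3), goal (0,0), distance |1-0|+|3-0| = 4
Tile 8: at (2,0), goal (1,3), distance |2-1|+|0-3| = 4
Tile 6: at (2,1), goal (1,1), distance |2-1|+|1-1| = 1
Tile 13: at (2,2), goal (3,0), distance |2-3|+|2-0| = 3
Tile 10: at (2,3), goal (2,1), distance |2-2|+|3-1| = 2
Tile 15: at (3,0), goal (3,2), distance |3-3|+|0-2| = 2
Tile 9: at (3,2), goal (2,0), distance |3-2|+|2-0| = 3
Tile 7: at (3,3), goal (1,2), distance |3-1|+|3-2| = 3
Sum: 1 + 1 + 3 + 5 + 3 + 3 + 2 + 4 + 4 + 1 + 3 + 2 + 2 + 3 + 3 = 40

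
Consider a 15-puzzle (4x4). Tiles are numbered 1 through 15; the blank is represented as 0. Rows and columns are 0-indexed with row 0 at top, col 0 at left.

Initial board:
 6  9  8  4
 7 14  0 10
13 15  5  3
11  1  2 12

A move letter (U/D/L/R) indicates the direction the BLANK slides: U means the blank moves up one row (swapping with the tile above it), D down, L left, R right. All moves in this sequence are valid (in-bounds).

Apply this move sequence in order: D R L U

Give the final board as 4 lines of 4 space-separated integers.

Answer:  6  9  8  4
 7 14  0 10
13 15  5  3
11  1  2 12

Derivation:
After move 1 (D):
 6  9  8  4
 7 14  5 10
13 15  0  3
11  1  2 12

After move 2 (R):
 6  9  8  4
 7 14  5 10
13 15  3  0
11  1  2 12

After move 3 (L):
 6  9  8  4
 7 14  5 10
13 15  0  3
11  1  2 12

After move 4 (U):
 6  9  8  4
 7 14  0 10
13 15  5  3
11  1  2 12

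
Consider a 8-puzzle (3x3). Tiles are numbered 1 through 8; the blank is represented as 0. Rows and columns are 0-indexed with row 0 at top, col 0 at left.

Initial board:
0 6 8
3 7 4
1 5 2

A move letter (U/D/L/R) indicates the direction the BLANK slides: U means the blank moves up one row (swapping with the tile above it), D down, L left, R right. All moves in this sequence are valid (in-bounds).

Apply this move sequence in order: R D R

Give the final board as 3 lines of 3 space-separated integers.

Answer: 6 7 8
3 4 0
1 5 2

Derivation:
After move 1 (R):
6 0 8
3 7 4
1 5 2

After move 2 (D):
6 7 8
3 0 4
1 5 2

After move 3 (R):
6 7 8
3 4 0
1 5 2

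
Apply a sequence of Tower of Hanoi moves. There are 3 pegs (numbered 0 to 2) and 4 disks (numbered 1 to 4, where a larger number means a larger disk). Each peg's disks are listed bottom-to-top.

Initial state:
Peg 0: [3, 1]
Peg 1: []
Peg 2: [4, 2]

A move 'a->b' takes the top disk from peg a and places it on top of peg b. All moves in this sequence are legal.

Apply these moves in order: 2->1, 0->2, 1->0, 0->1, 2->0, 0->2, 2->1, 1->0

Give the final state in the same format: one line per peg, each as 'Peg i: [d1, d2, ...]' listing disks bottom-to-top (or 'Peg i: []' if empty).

Answer: Peg 0: [3, 1]
Peg 1: [2]
Peg 2: [4]

Derivation:
After move 1 (2->1):
Peg 0: [3, 1]
Peg 1: [2]
Peg 2: [4]

After move 2 (0->2):
Peg 0: [3]
Peg 1: [2]
Peg 2: [4, 1]

After move 3 (1->0):
Peg 0: [3, 2]
Peg 1: []
Peg 2: [4, 1]

After move 4 (0->1):
Peg 0: [3]
Peg 1: [2]
Peg 2: [4, 1]

After move 5 (2->0):
Peg 0: [3, 1]
Peg 1: [2]
Peg 2: [4]

After move 6 (0->2):
Peg 0: [3]
Peg 1: [2]
Peg 2: [4, 1]

After move 7 (2->1):
Peg 0: [3]
Peg 1: [2, 1]
Peg 2: [4]

After move 8 (1->0):
Peg 0: [3, 1]
Peg 1: [2]
Peg 2: [4]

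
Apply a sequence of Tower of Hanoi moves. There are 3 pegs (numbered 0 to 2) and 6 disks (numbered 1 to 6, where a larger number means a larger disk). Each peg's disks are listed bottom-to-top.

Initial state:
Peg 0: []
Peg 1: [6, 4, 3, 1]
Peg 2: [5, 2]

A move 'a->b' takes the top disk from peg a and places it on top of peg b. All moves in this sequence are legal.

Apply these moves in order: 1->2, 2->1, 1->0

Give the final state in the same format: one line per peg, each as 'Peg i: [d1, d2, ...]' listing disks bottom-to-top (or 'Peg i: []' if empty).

Answer: Peg 0: [1]
Peg 1: [6, 4, 3]
Peg 2: [5, 2]

Derivation:
After move 1 (1->2):
Peg 0: []
Peg 1: [6, 4, 3]
Peg 2: [5, 2, 1]

After move 2 (2->1):
Peg 0: []
Peg 1: [6, 4, 3, 1]
Peg 2: [5, 2]

After move 3 (1->0):
Peg 0: [1]
Peg 1: [6, 4, 3]
Peg 2: [5, 2]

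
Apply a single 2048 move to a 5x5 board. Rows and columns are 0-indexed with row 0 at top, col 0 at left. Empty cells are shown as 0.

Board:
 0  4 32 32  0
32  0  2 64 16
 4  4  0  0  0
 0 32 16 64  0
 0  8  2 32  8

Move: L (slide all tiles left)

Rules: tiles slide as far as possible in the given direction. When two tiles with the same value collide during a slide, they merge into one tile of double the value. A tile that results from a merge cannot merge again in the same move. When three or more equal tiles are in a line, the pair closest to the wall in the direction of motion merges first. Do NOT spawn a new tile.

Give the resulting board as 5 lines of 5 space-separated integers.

Slide left:
row 0: [0, 4, 32, 32, 0] -> [4, 64, 0, 0, 0]
row 1: [32, 0, 2, 64, 16] -> [32, 2, 64, 16, 0]
row 2: [4, 4, 0, 0, 0] -> [8, 0, 0, 0, 0]
row 3: [0, 32, 16, 64, 0] -> [32, 16, 64, 0, 0]
row 4: [0, 8, 2, 32, 8] -> [8, 2, 32, 8, 0]

Answer:  4 64  0  0  0
32  2 64 16  0
 8  0  0  0  0
32 16 64  0  0
 8  2 32  8  0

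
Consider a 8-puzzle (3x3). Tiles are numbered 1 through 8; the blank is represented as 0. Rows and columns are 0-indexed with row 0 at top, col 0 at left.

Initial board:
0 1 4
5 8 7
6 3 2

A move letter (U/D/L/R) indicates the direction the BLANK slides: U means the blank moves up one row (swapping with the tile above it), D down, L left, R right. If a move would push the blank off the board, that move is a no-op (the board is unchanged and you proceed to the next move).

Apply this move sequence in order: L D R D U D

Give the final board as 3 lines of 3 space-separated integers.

After move 1 (L):
0 1 4
5 8 7
6 3 2

After move 2 (D):
5 1 4
0 8 7
6 3 2

After move 3 (R):
5 1 4
8 0 7
6 3 2

After move 4 (D):
5 1 4
8 3 7
6 0 2

After move 5 (U):
5 1 4
8 0 7
6 3 2

After move 6 (D):
5 1 4
8 3 7
6 0 2

Answer: 5 1 4
8 3 7
6 0 2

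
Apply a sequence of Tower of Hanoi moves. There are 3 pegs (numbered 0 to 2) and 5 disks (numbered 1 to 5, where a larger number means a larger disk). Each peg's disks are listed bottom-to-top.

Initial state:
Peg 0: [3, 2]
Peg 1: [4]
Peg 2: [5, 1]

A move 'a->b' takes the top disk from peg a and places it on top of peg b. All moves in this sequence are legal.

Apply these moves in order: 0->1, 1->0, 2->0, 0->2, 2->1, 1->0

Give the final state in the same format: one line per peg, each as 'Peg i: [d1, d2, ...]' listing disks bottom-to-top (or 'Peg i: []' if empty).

Answer: Peg 0: [3, 2, 1]
Peg 1: [4]
Peg 2: [5]

Derivation:
After move 1 (0->1):
Peg 0: [3]
Peg 1: [4, 2]
Peg 2: [5, 1]

After move 2 (1->0):
Peg 0: [3, 2]
Peg 1: [4]
Peg 2: [5, 1]

After move 3 (2->0):
Peg 0: [3, 2, 1]
Peg 1: [4]
Peg 2: [5]

After move 4 (0->2):
Peg 0: [3, 2]
Peg 1: [4]
Peg 2: [5, 1]

After move 5 (2->1):
Peg 0: [3, 2]
Peg 1: [4, 1]
Peg 2: [5]

After move 6 (1->0):
Peg 0: [3, 2, 1]
Peg 1: [4]
Peg 2: [5]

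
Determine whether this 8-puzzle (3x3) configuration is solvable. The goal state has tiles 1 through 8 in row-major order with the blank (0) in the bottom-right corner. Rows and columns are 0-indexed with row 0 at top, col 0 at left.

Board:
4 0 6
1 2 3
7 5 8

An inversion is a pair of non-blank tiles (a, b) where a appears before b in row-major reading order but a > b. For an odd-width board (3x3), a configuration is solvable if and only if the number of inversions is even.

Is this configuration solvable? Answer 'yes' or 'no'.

Answer: yes

Derivation:
Inversions (pairs i<j in row-major order where tile[i] > tile[j] > 0): 8
8 is even, so the puzzle is solvable.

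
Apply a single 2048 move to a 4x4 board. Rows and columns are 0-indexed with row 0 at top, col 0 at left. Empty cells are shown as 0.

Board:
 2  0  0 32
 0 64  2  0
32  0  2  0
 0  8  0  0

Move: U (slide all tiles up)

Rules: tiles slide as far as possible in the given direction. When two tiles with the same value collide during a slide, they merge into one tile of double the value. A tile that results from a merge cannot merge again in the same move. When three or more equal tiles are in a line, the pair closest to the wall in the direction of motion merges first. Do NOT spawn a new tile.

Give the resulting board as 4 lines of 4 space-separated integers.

Answer:  2 64  4 32
32  8  0  0
 0  0  0  0
 0  0  0  0

Derivation:
Slide up:
col 0: [2, 0, 32, 0] -> [2, 32, 0, 0]
col 1: [0, 64, 0, 8] -> [64, 8, 0, 0]
col 2: [0, 2, 2, 0] -> [4, 0, 0, 0]
col 3: [32, 0, 0, 0] -> [32, 0, 0, 0]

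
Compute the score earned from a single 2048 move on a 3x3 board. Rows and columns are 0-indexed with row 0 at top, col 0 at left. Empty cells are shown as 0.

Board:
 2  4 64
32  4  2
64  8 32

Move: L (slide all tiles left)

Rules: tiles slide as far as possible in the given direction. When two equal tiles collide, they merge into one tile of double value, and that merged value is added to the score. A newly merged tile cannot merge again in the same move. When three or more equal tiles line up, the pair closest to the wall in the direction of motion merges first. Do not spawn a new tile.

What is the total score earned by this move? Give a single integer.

Answer: 0

Derivation:
Slide left:
row 0: [2, 4, 64] -> [2, 4, 64]  score +0 (running 0)
row 1: [32, 4, 2] -> [32, 4, 2]  score +0 (running 0)
row 2: [64, 8, 32] -> [64, 8, 32]  score +0 (running 0)
Board after move:
 2  4 64
32  4  2
64  8 32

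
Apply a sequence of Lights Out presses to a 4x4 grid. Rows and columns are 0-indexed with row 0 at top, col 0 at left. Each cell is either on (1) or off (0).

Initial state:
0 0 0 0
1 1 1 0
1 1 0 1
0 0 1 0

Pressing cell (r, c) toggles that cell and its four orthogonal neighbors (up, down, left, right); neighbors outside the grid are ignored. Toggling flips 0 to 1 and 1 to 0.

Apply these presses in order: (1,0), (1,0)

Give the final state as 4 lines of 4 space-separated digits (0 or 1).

After press 1 at (1,0):
1 0 0 0
0 0 1 0
0 1 0 1
0 0 1 0

After press 2 at (1,0):
0 0 0 0
1 1 1 0
1 1 0 1
0 0 1 0

Answer: 0 0 0 0
1 1 1 0
1 1 0 1
0 0 1 0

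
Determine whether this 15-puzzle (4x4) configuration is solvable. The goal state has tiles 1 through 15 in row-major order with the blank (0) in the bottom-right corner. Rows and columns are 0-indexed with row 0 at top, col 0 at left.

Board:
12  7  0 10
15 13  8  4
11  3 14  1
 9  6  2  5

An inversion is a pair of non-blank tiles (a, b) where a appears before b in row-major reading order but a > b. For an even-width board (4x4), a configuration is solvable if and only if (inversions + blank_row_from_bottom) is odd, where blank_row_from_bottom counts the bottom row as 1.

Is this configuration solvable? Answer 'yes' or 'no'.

Answer: no

Derivation:
Inversions: 72
Blank is in row 0 (0-indexed from top), which is row 4 counting from the bottom (bottom = 1).
72 + 4 = 76, which is even, so the puzzle is not solvable.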